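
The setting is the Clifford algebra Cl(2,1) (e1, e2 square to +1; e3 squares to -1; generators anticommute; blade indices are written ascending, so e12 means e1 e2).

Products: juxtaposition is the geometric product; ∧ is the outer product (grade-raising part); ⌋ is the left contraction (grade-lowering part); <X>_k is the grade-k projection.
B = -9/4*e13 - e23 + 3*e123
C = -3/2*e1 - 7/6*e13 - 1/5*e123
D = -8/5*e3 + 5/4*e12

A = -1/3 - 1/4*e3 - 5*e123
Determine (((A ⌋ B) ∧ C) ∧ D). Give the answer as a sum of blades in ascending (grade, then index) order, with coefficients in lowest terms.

step 1: -15 + 9/16*e1 + 1/4*e2 + 3/4*e12 + 3/4*e13 + 1/3*e23 - e123
step 2: 45/2*e1 + 3/8*e12 + 35/2*e13 + 67/24*e123
step 3: -36*e13 - 3/5*e123
Answer: -36*e13 - 3/5*e123


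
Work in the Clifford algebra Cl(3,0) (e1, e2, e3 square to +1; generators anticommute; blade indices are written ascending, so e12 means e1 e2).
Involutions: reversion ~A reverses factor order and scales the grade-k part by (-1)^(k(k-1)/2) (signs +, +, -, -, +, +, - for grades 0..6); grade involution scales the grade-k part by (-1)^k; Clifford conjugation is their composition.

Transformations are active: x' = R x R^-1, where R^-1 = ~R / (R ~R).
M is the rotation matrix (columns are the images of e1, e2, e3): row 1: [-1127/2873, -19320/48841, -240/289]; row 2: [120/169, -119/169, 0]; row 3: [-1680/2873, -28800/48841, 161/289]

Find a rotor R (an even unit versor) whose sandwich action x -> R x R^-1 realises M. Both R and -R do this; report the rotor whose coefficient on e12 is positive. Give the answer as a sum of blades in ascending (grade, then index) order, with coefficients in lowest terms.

Method: write R = a + b12*e12 + b13*e13 + b23*e23 with a^2 + b12^2 + b13^2 + b23^2 = 1 (so R^-1 = ~R). Expanding the columns R e_j ~R gives tr M = 4a^2 - 1 and, from the antisymmetric part, M21 - M12 = -4a*b12, M13 - M31 = 4a*b13, M32 - M23 = -4a*b23.
Here tr M = -26341/48841, so a^2 = (1 + tr M)/4 = 5625/48841 and a = ±75/221. Taking a = 75/221: M21 - M12 = 54000/48841, M13 - M31 = -12000/48841, M32 - M23 = -28800/48841, giving b12 = -180/221, b13 = -40/221, b23 = 96/221, i.e. R = 75/221 - 180/221*e12 - 40/221*e13 + 96/221*e23.
Its e12 coefficient is negative, so report the other preimage -R.
Answer: -75/221 + 180/221*e12 + 40/221*e13 - 96/221*e23. Note: both R and -R realise this M (trace -26341/48841); the covering map identifies them, and the e12-coefficient sign is the tie-breaker.


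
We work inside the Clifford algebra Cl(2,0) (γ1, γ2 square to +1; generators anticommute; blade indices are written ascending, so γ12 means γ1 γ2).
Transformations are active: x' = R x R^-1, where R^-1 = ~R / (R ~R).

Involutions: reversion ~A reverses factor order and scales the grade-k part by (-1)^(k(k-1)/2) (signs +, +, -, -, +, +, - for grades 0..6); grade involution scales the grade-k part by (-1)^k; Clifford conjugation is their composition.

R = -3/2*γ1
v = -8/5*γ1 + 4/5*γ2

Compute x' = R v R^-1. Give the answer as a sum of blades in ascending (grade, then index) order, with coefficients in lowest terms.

~R = -3/2*γ1, and R ~R = 9/4, so R^-1 = ~R / (9/4).
R v = 12/5 - 6/5*γ12
Answer: -8/5*γ1 - 4/5*γ2


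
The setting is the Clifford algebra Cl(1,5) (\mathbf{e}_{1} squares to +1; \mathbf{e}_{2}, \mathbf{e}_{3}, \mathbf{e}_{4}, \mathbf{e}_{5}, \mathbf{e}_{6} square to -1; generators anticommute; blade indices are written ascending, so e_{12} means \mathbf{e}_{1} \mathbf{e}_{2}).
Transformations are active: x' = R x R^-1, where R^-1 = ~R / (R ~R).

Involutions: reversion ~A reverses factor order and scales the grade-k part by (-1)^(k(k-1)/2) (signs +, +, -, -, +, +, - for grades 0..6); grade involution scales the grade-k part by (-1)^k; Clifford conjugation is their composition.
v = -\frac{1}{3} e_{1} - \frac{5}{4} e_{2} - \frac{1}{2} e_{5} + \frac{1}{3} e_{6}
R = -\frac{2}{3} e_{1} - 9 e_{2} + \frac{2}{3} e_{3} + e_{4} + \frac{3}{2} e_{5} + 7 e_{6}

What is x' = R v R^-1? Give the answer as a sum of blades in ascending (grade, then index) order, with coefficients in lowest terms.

~R = -\frac{2}{3} e_{1} - 9 e_{2} + \frac{2}{3} e_{3} + e_{4} + \frac{3}{2} e_{5} + 7 e_{6}, and R ~R = -\frac{533}{4}, so R^-1 = ~R / (-\frac{533}{4}).
R v = -\frac{227}{18} - \frac{13}{6} e_{12} + \frac{2}{9} e_{13} + \frac{1}{3} e_{14} + \frac{5}{6} e_{15} + \frac{19}{9} e_{16} + \frac{5}{6} e_{23} + \frac{5}{4} e_{24} + \frac{51}{8} e_{25} + \frac{23}{4} e_{26} - \frac{1}{3} e_{35} + \frac{2}{9} e_{36} - \frac{1}{2} e_{45} + \frac{1}{3} e_{46} + 4 e_{56}
Answer: \frac{2981}{14391} e_{1} - \frac{967}{2132} e_{2} + \frac{1816}{14391} e_{3} + \frac{908}{4797} e_{4} + \frac{2507}{3198} e_{5} + \frac{4757}{4797} e_{6}


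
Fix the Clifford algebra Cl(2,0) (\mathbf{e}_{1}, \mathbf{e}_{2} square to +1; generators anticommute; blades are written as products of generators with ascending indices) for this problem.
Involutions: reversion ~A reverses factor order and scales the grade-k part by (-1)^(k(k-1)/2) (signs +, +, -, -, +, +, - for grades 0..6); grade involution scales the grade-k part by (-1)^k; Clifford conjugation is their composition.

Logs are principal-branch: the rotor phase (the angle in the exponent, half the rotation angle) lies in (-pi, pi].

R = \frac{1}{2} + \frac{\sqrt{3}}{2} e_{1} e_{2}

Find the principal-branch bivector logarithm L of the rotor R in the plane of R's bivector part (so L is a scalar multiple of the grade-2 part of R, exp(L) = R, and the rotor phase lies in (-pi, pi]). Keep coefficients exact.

The scalar part of R is \frac{1}{2}, which fixes the principal-branch rotor phase; the unit plane is then the bivector part divided by the sine of that phase, and L is that plane scaled by the phase.
Concretely: cos(phase) = \frac{1}{2} gives phase = ±\frac{\pi}{3}, and since phase/sin(phase) is even the sign is immaterial: L = (phase/sin(phase)) * <R>_2 = (\frac{2 \sqrt{3} \pi}{9}) * <R>_2.
Answer: \frac{\pi}{3} e_{1} e_{2}


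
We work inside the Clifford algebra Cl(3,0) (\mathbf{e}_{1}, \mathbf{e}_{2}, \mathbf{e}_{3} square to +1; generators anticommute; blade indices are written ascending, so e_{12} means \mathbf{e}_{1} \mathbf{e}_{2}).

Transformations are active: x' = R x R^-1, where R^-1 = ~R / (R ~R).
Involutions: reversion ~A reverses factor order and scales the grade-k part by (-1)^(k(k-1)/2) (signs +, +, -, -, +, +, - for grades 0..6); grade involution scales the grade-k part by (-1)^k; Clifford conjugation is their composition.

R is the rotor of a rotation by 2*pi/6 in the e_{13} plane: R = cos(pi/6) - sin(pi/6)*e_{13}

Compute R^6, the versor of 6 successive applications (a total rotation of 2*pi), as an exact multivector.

Half-angle bookkeeping: 6 applications in e_{13} add up to rotor phase 6*pi/6 = \pi, so R^6 = cos(\pi) - sin(\pi)*e_{13}.
cos(\pi) = -1 and sin(\pi) = 0, so R^6 = -1. The total rotation 2*pi is 1 full turn, so every vector returns to itself, yet the rotor is -1, on the OTHER sheet of the double cover (an odd number of 2*pi turns).
Answer: -1


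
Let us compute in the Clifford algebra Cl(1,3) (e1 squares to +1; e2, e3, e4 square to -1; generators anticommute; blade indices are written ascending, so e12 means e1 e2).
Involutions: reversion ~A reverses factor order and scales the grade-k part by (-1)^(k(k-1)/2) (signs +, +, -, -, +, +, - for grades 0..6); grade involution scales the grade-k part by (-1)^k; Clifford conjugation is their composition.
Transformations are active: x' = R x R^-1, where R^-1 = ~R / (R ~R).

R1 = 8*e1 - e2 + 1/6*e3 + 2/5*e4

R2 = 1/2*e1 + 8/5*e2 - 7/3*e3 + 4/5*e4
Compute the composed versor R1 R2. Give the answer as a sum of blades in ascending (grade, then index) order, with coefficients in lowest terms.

Distribute over the terms of R1 (each basis-blade product reordered to ascending indices, repeated generators contracted through their squares):
(8*e1) R2 = 4 + 64/5*e12 - 56/3*e13 + 32/5*e14
(-e2) R2 = 8/5 + 1/2*e12 + 7/3*e23 - 4/5*e24
(1/6*e3) R2 = 7/18 - 1/12*e13 - 4/15*e23 + 2/15*e34
(2/5*e4) R2 = -8/25 - 1/5*e14 - 16/25*e24 + 14/15*e34
Summing the partial products and collecting blades:
Answer: 2551/450 + 133/10*e12 - 75/4*e13 + 31/5*e14 + 31/15*e23 - 36/25*e24 + 16/15*e34


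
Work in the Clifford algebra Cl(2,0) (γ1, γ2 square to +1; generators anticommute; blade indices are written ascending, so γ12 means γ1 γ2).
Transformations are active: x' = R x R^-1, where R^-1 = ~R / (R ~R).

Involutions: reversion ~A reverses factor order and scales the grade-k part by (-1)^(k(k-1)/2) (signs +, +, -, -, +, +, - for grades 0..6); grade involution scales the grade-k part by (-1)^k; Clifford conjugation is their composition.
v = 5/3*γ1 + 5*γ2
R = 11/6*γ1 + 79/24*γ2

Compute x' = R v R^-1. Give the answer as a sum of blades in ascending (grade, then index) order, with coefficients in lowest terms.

~R = 11/6*γ1 + 79/24*γ2, and R ~R = 8177/576, so R^-1 = ~R / (8177/576).
R v = 1405/72 + 265/72*γ12
Answer: 27585/8177*γ1 + 99335/24531*γ2


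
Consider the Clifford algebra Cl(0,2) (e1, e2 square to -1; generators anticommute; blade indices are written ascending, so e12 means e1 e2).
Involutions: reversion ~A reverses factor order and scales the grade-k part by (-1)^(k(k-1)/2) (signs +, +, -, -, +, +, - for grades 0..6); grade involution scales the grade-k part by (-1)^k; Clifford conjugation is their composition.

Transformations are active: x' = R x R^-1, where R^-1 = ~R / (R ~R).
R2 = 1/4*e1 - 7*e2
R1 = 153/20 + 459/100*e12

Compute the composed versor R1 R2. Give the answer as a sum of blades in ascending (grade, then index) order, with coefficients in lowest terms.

Distribute over the terms of R1 (each basis-blade product reordered to ascending indices, repeated generators contracted through their squares):
(153/20) R2 = 153/80*e1 - 1071/20*e2
(459/100*e12) R2 = 3213/100*e1 + 459/400*e2
Summing the partial products and collecting blades:
Answer: 13617/400*e1 - 20961/400*e2


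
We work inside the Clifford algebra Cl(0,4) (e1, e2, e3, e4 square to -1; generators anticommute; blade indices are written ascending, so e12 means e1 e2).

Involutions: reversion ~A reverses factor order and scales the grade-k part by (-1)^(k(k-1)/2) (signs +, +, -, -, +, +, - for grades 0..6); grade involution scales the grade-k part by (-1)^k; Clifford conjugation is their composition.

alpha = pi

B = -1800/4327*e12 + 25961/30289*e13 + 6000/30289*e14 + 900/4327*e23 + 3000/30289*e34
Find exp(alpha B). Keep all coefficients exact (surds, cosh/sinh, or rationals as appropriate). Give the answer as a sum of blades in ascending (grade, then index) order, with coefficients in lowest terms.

B^2 term by term: the squares give (-1800/4327)^2*(e12)^2 + (25961/30289)^2*(e13)^2 + (6000/30289)^2*(e14)^2 + (900/4327)^2*(e23)^2 + (3000/30289)^2*(e34)^2 = 3240000/18722929*(-1) + 673973521/917423521*(-1) + 36000000/917423521*(-1) + 810000/18722929*(-1) + 9000000/917423521*(-1) = -1 (each basis 2-blade squares to minus the product of its generators' squares); cross terms between blades sharing an index anticommute and cancel; the commuting (index-disjoint) pairs give grade-4 terms 2*c*c'*(blade product), which cancel blade by blade — e1234: -10800000/131060503 + 10800000/131060503 = 0 — confirming B is simple. So B^2 = -1.
B^2 = -1 — the series telescopes trigonometrically here: l = 1, alpha*l = pi, so exp(alpha B) = cos(pi) + (sin(pi)/1)*B = -1 + (0)*B.
Answer: -1


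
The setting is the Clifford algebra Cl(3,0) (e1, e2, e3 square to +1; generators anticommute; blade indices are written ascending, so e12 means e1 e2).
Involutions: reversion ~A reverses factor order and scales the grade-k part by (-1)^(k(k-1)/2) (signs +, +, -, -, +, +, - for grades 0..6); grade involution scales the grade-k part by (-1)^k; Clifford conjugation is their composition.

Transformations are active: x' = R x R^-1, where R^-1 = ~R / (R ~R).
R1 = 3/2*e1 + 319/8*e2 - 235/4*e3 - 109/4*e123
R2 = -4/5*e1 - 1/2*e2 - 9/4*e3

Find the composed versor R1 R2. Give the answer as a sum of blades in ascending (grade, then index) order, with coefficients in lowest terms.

Distribute over the terms of R2 (each basis-blade product reordered to ascending indices, repeated generators contracted through their squares):
R1 (-4/5*e1) = -6/5 + 319/10*e12 - 47*e13 + 109/5*e23
R1 (-1/2*e2) = -319/16 - 3/4*e12 - 109/8*e13 - 235/8*e23
R1 (-9/4*e3) = 2115/16 + 981/16*e12 - 27/8*e13 - 2871/32*e23
Summing the partial products and collecting blades:
Answer: 2221/20 + 7397/80*e12 - 64*e13 - 15567/160*e23


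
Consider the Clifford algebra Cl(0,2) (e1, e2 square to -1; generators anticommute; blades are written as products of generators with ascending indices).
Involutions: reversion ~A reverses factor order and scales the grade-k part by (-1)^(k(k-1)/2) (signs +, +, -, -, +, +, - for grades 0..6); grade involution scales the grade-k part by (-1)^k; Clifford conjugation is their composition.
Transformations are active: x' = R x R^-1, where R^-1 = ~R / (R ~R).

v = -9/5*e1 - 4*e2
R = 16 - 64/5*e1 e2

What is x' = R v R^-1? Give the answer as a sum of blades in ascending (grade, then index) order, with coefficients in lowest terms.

~R = 16 + 64/5*e1 e2, and R ~R = 10496/25, so R^-1 = ~R / (10496/25).
R v = -80*e1 - 1024/25*e2
Answer: -881/205*e1 + 36/41*e2


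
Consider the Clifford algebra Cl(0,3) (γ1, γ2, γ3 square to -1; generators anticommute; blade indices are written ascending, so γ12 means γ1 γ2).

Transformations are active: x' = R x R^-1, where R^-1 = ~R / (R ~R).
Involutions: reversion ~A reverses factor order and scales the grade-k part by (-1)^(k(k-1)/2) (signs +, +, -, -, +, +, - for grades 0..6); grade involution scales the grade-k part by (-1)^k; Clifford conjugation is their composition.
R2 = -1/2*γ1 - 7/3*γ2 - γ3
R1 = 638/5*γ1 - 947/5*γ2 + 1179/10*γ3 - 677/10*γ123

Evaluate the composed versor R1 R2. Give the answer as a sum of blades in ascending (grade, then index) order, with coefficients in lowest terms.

Distribute over the terms of R2 (each basis-blade product reordered to ascending indices, repeated generators contracted through their squares):
R1 (-1/2*γ1) = 319/5 - 947/10*γ12 + 1179/20*γ13 - 677/20*γ23
R1 (-7/3*γ2) = -6629/15 - 4466/15*γ12 + 4739/30*γ13 + 2751/10*γ23
R1 (-γ3) = 1179/10 - 677/10*γ12 - 638/5*γ13 + 947/5*γ23
Summing the partial products and collecting blades:
Answer: -7807/30 - 6902/15*γ12 + 5359/60*γ13 + 8613/20*γ23


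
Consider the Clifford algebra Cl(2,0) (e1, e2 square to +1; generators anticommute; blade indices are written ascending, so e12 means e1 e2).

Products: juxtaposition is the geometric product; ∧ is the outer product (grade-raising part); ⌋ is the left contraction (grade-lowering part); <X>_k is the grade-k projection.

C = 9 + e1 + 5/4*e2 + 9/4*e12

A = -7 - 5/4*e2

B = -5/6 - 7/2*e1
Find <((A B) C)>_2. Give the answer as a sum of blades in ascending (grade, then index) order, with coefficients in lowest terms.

step 1: 35/6 + 49/2*e1 + 25/24*e2 - 35/8*e12
step 2: 4231/48 + 10489/48*e1 + 457/6*e2 + 10/3*e12
step 3: 10/3*e12
Answer: 10/3*e12


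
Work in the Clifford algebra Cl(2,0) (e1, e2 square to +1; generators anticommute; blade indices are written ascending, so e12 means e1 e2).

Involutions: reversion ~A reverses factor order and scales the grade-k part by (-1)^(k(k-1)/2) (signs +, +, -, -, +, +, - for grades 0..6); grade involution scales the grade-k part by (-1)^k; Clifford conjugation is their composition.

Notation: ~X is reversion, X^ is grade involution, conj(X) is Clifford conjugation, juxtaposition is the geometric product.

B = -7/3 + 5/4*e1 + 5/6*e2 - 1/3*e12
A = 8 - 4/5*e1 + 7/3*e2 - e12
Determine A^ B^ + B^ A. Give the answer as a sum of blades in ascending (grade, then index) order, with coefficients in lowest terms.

first term: -325/18 - 1063/90*e1 - 493/180*e2 - 47/12*e12
second term: -359/18 - 877/90*e1 - 2003/180*e2 - 47/12*e12
Answer: -38 - 194/9*e1 - 208/15*e2 - 47/6*e12


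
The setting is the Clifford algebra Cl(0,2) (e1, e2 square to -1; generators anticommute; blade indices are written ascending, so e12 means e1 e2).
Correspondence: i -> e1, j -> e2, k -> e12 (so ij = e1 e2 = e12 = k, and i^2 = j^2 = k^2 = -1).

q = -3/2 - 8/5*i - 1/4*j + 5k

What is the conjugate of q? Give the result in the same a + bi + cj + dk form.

In blades: q = -3/2 - 8/5*e1 - 1/4*e2 + 5*e12.
Conjugation here is Clifford conjugation: the scalar is fixed and the grade-1 and grade-2 blades all flip sign, giving -3/2 + 8/5*e1 + 1/4*e2 - 5*e12; translating back:
Answer: -3/2 + 8/5*i + 1/4*j - 5k


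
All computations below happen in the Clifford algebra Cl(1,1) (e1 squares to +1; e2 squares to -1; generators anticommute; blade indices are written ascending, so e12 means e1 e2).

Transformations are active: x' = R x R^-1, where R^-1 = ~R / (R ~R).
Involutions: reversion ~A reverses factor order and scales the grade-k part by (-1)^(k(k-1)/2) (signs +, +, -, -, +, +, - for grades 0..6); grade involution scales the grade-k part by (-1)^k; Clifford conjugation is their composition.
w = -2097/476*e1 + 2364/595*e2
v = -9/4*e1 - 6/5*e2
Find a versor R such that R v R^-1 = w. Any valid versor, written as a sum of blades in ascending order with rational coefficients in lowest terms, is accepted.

The midline construction: v and w both square to 1449/400, so reflecting in their sum -792/119*e1 + 330/119*e2 exchanges them.
Answer: -792/119*e1 + 330/119*e2


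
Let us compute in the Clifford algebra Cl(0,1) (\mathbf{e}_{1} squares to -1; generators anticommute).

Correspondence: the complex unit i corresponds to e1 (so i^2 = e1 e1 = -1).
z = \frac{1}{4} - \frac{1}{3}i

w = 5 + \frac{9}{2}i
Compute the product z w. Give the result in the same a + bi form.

In blades: z = \frac{1}{4} - \frac{1}{3} e_{1}, w = 5 + \frac{9}{2} e_{1}.
Distribute z over w term by term (generator squares from the signature, products reordered to ascending indices): (\frac{1}{4})*w = \frac{5}{4} + \frac{9}{8} e_{1}; (-\frac{1}{3} e_{1})*w = \frac{3}{2} - \frac{5}{3} e_{1}.
Sum: \frac{11}{4} - \frac{13}{24} e_{1}; translating back through the correspondence:
Answer: \frac{11}{4} - \frac{13}{24}i


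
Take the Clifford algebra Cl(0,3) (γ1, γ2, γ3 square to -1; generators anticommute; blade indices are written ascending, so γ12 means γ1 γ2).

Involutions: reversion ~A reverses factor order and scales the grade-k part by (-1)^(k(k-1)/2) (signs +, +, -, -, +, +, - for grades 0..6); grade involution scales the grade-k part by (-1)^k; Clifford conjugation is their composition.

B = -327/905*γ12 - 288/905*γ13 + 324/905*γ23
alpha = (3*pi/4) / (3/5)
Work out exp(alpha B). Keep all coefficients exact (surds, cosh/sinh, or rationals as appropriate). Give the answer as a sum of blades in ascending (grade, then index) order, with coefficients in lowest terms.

B^2 term by term: the squares give (-327/905)^2*(γ12)^2 + (-288/905)^2*(γ13)^2 + (324/905)^2*(γ23)^2 = 106929/819025*(-1) + 82944/819025*(-1) + 104976/819025*(-1) = -9/25 (each basis 2-blade squares to minus the product of its generators' squares); cross terms between blades sharing an index anticommute and cancel. So B^2 = -9/25.
B^2 = -9/25 — the negative square puts this in the circular regime; l = 3/5, alpha*l = 3*pi/4, so exp(alpha B) = cos(3*pi/4) + (sin(3*pi/4)/(3/5))*B = -sqrt(2)/2 + (5*sqrt(2)/6)*B.
Answer: -sqrt(2)/2 - 109*sqrt(2)/362*γ12 - 48*sqrt(2)/181*γ13 + 54*sqrt(2)/181*γ23


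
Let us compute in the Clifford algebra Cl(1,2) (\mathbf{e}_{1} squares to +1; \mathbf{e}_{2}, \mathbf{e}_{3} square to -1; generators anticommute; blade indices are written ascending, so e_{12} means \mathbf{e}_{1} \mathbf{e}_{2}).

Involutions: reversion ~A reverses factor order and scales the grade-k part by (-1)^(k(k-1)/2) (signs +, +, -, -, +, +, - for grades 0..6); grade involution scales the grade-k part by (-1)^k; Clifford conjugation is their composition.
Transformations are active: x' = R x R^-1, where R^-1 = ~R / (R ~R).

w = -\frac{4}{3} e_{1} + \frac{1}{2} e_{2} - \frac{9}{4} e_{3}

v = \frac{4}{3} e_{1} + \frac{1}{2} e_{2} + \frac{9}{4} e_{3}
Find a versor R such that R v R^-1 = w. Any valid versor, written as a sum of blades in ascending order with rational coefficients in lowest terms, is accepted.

The midline construction: v and w both square to -\frac{509}{144}, so reflecting in their sum e_{2} exchanges them.
Answer: e_{2}


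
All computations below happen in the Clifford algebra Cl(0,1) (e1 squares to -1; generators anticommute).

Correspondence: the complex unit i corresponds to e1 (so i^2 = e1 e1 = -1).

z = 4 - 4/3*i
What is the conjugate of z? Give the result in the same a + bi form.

In blades: z = 4 - 4/3*e1.
Conjugation here is Clifford conjugation: the scalar is fixed and the grade-1 and grade-2 blades all flip sign, giving 4 + 4/3*e1; translating back:
Answer: 4 + 4/3*i


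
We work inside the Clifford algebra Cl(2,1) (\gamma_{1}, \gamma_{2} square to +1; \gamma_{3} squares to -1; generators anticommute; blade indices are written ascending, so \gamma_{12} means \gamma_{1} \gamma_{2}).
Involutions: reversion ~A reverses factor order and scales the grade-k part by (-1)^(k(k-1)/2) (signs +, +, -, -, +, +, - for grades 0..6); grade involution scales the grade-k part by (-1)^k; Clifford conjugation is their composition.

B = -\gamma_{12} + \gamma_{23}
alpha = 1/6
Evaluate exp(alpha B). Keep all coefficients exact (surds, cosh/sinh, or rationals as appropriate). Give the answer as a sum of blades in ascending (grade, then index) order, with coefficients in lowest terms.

B^2 term by term: the squares give (-1)^2*(\gamma_{12})^2 + (1)^2*(\gamma_{23})^2 = 1*(-1) + 1*(+1) = 0 (each basis 2-blade squares to minus the product of its generators' squares); cross terms between blades sharing an index anticommute and cancel. So B^2 = 0.
B^2 = 0, and the exponential is exactly linear here: exp(alpha B) = 1 + alpha B (parabolic case).
Answer: 1 - \frac{1}{6} \gamma_{12} + \frac{1}{6} \gamma_{23}


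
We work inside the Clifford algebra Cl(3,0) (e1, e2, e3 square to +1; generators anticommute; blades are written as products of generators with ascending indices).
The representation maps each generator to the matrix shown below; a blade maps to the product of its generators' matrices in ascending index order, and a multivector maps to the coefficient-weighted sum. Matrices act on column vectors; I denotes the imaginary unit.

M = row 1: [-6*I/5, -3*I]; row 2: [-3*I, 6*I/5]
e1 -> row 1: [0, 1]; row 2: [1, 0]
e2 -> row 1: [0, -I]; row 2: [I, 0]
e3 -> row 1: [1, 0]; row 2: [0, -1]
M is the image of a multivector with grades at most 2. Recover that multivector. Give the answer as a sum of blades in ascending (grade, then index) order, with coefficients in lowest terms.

Method: 1, rho(e1), rho(e2), rho(e3) form a trace-orthogonal basis of the 2x2 complex matrices (tr(X Y) = 2 if X = Y, else 0), so M = m0*1 + m1*rho(e1) + m2*rho(e2) + m3*rho(e3) with m0 = tr(M)/2 = 0, m1 = tr(M rho(e1))/2 = -3*I, m2 = tr(M rho(e2))/2 = 0, m3 = tr(M rho(e3))/2 = -6*I/5.
Multiplying table entries, the bivector images are rho(e1 e2) = I*rho(e3), rho(e1 e3) = -I*rho(e2), rho(e2 e3) = I*rho(e1); with real blade coefficients the real parts of m0..m3 are the coefficients of 1, e1, e2, e3 and the imaginary parts give the bivectors (e2 e3: Im m1, e1 e3: -Im m2, e1 e2: Im m3).
Answer: -6/5*e1 e2 - 3*e2 e3


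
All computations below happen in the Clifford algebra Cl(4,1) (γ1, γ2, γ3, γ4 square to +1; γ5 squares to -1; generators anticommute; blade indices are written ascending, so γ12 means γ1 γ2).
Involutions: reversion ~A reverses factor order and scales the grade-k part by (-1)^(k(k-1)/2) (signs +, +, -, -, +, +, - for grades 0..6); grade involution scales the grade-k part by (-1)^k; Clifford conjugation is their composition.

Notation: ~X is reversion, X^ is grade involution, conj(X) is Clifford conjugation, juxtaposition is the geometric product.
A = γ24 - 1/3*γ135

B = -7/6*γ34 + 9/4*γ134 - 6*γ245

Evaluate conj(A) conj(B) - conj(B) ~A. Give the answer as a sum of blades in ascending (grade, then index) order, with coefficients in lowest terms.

first term: -6*γ5 + 7/6*γ23 - 3/4*γ45 + 9/4*γ123 - 7/18*γ145 + 2*γ1234
second term: -6*γ5 - 7/6*γ23 - 3/4*γ45 - 9/4*γ123 - 7/18*γ145 - 2*γ1234
Answer: 7/3*γ23 + 9/2*γ123 + 4*γ1234


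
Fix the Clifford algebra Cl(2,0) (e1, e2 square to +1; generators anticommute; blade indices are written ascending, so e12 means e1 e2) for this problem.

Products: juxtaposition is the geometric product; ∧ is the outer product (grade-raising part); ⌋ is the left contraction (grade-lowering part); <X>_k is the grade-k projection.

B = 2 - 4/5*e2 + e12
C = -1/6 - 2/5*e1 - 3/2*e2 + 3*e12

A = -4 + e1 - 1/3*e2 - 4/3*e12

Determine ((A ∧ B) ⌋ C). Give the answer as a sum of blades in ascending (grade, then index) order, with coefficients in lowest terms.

step 1: -8 + 2*e1 + 38/15*e2 - 112/15*e12
step 2: 287/15 - 22/5*e1 + 18*e2 - 24*e12
Answer: 287/15 - 22/5*e1 + 18*e2 - 24*e12


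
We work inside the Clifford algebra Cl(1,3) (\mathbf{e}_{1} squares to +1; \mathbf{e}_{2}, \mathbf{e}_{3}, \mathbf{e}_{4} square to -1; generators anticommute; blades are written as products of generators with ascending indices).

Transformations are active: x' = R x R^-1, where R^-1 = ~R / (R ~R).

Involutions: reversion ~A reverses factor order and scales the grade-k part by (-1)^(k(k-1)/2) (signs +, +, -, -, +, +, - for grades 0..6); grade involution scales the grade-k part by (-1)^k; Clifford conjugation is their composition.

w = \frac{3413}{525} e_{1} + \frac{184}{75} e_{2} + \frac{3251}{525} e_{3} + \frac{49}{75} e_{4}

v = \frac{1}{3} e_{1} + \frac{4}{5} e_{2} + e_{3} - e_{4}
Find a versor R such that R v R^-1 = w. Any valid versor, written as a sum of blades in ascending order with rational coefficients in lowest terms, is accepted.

Construction: equal norms (both -\frac{569}{225}) license R = v + w = \frac{1196}{175} e_{1} + \frac{244}{75} e_{2} + \frac{3776}{525} e_{3} - \frac{26}{75} e_{4} — nothing changes along that direction, while (v - w)/2 changes sign, so v maps onto w.
Answer: \frac{1196}{175} e_{1} + \frac{244}{75} e_{2} + \frac{3776}{525} e_{3} - \frac{26}{75} e_{4}


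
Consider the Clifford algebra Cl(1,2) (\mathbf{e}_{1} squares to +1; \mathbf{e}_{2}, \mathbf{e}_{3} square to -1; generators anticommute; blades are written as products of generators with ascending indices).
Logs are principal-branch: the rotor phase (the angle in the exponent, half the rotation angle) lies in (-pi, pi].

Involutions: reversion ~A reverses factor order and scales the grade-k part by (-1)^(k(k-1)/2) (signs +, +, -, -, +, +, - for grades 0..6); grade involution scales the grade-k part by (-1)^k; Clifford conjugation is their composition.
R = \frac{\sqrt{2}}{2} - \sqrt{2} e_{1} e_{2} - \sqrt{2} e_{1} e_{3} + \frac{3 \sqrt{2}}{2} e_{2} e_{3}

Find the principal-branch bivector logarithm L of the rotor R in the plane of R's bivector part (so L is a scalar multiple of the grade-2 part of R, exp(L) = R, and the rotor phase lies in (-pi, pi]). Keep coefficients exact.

The scalar part of R is \frac{\sqrt{2}}{2}, and that scalar determines the rotor phase on the principal branch; recovering the unit plane as bivector-part over sine of the phase gives L = phase * plane.
Concretely: cos(phase) = \frac{\sqrt{2}}{2} gives phase = ±\frac{\pi}{4}, and since phase/sin(phase) is even the sign is immaterial: L = (phase/sin(phase)) * <R>_2 = (\frac{\sqrt{2} \pi}{4}) * <R>_2.
Answer: - \frac{\pi}{2} e_{1} e_{2} - \frac{\pi}{2} e_{1} e_{3} + \frac{3 \pi}{4} e_{2} e_{3}


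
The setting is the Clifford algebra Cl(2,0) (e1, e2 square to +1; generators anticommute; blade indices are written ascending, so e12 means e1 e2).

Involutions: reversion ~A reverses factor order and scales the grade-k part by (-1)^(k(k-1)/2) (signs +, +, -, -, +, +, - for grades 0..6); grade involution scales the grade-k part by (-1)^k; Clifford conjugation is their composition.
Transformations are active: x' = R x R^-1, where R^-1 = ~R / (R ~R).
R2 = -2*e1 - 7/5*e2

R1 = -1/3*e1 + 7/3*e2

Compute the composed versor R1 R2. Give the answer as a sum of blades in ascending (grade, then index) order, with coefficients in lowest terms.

Distribute over the terms of R1 (each basis-blade product reordered to ascending indices, repeated generators contracted through their squares):
(-1/3*e1) R2 = 2/3 + 7/15*e12
(7/3*e2) R2 = -49/15 + 14/3*e12
Summing the partial products and collecting blades:
Answer: -13/5 + 77/15*e12


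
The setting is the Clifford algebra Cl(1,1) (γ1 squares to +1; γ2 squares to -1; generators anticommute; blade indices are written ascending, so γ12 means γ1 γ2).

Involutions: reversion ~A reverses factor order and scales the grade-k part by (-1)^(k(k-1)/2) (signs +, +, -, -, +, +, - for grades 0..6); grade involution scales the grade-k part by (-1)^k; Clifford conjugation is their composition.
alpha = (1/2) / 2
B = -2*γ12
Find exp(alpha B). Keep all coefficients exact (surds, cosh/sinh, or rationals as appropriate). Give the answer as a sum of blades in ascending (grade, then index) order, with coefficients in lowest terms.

B^2 = (-2)^2*(γ12)^2 = 4*(+1) = 4 (a basis 2-blade squares to minus the product of its generators' squares).
B^2 = 4 — a positive square means the series sums to a boost: l = 2, alpha*l = 1/2, so exp(alpha B) = cosh(1/2) + (sinh(1/2)/2)*B = cosh(1/2) + (sinh(1/2)/2)*B.
Answer: cosh(1/2) - sinh(1/2)*γ12


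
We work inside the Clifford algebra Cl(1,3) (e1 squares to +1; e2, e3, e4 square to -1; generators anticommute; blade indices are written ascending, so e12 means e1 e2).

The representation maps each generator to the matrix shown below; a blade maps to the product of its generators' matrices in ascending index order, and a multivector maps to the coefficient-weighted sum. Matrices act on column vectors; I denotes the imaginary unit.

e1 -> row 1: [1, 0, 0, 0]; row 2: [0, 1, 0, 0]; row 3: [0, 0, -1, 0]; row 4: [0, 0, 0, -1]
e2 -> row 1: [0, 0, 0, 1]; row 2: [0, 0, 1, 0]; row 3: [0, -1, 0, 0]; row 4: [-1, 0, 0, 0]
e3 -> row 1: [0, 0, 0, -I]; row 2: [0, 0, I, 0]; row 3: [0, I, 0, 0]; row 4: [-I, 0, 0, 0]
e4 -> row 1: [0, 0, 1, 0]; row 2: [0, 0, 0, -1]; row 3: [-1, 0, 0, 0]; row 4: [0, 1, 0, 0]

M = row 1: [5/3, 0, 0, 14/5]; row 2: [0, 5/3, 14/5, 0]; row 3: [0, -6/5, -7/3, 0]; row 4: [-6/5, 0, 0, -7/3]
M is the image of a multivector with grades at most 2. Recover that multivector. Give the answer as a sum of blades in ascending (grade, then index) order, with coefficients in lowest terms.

Method: the blade images are trace-orthogonal — tr(rho(e_A) rho(e_B)^-1) = 4 if A = B and 0 otherwise — and rho(e_A)^-1 = (e_A)^2 * rho(e_A) with (e_A)^2 = +1 or -1, so the coefficient of e_A in the preimage is (e_A)^2 * tr(M rho(e_A))/4.
Nonzero projections over blades of grade <= 2: 1: (1)^2 = +1, tr(M 1) = -4/3, coefficient -1/3; e1: (e1)^2 = +1, tr(M rho(e1)) = 8, coefficient 2; e2: (e2)^2 = -1, tr(M rho(e2)) = -8, coefficient 2; e12: (e12)^2 = +1, tr(M rho(e12)) = 16/5, coefficient 4/5. Every other blade of grade <= 2 projects to 0.
Answer: -1/3 + 2*e1 + 2*e2 + 4/5*e12


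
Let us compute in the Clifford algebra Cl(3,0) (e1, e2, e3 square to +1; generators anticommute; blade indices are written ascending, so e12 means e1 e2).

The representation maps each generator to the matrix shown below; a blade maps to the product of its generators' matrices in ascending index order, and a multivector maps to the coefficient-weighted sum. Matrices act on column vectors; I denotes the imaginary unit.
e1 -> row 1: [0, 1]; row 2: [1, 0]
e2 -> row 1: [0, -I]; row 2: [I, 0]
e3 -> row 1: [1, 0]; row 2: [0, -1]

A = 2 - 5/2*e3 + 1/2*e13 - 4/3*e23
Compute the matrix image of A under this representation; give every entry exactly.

Bivector images (products of the table entries): rho(e13) = rho(e1)rho(e3) = row 1: [0, -1]; row 2: [1, 0]; rho(e23) = rho(e2)rho(e3) = row 1: [0, I]; row 2: [I, 0].
M = (2)*1 + (-5/2)*rho(e3) + (1/2)*rho(e13) + (-4/3)*rho(e23), summed entrywise (1 is the identity matrix):
Answer: row 1: [-1/2, -1/2 - 4*I/3]; row 2: [1/2 - 4*I/3, 9/2]


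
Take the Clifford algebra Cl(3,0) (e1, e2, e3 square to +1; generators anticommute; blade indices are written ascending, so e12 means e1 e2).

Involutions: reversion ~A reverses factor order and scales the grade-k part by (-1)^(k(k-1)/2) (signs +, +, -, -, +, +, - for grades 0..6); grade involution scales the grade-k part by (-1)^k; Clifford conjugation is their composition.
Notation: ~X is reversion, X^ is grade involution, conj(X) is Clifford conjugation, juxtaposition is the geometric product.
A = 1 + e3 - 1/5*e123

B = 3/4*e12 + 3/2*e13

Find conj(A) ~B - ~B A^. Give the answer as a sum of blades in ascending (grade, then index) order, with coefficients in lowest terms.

first term: -3/2*e1 + 3/10*e2 - 3/20*e3 - 3/4*e12 - 3/2*e13 + 3/4*e123
second term: 3/2*e1 - 3/10*e2 + 3/20*e3 - 3/4*e12 - 3/2*e13 + 3/4*e123
Answer: -3*e1 + 3/5*e2 - 3/10*e3


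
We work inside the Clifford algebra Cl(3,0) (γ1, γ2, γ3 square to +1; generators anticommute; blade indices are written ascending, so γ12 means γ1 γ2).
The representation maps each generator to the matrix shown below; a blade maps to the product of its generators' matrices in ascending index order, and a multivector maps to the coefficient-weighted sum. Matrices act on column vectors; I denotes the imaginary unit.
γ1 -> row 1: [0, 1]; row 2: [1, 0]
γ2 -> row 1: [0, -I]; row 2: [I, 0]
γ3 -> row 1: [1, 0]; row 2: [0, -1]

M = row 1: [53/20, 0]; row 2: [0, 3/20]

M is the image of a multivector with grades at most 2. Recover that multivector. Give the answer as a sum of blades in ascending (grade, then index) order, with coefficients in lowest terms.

Method: 1, rho(γ1), rho(γ2), rho(γ3) form a trace-orthogonal basis of the 2x2 complex matrices (tr(X Y) = 2 if X = Y, else 0), so M = m0*1 + m1*rho(γ1) + m2*rho(γ2) + m3*rho(γ3) with m0 = tr(M)/2 = 7/5, m1 = tr(M rho(γ1))/2 = 0, m2 = tr(M rho(γ2))/2 = 0, m3 = tr(M rho(γ3))/2 = 5/4.
Multiplying table entries, the bivector images are rho(γ12) = I*rho(γ3), rho(γ13) = -I*rho(γ2), rho(γ23) = I*rho(γ1); with real blade coefficients the real parts of m0..m3 are the coefficients of 1, γ1, γ2, γ3 and the imaginary parts give the bivectors (γ23: Im m1, γ13: -Im m2, γ12: Im m3).
Answer: 7/5 + 5/4*γ3


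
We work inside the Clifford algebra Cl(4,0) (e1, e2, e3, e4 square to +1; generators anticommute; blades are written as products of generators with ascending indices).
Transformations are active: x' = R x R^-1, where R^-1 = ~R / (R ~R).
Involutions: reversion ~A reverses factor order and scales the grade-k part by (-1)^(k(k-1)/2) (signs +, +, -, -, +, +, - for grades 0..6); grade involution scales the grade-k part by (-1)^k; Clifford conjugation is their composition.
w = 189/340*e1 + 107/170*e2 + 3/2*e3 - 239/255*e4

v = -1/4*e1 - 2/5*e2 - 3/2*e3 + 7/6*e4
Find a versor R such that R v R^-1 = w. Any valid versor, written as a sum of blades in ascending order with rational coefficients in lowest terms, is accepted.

Why this works: both vectors square to 13801/3600, so q(v) = q(w) and R = v + w = 26/85*e1 + 39/170*e2 + 39/170*e4 carries v to w — its own direction survives, the complement (v - w)/2 flips.
Answer: 26/85*e1 + 39/170*e2 + 39/170*e4


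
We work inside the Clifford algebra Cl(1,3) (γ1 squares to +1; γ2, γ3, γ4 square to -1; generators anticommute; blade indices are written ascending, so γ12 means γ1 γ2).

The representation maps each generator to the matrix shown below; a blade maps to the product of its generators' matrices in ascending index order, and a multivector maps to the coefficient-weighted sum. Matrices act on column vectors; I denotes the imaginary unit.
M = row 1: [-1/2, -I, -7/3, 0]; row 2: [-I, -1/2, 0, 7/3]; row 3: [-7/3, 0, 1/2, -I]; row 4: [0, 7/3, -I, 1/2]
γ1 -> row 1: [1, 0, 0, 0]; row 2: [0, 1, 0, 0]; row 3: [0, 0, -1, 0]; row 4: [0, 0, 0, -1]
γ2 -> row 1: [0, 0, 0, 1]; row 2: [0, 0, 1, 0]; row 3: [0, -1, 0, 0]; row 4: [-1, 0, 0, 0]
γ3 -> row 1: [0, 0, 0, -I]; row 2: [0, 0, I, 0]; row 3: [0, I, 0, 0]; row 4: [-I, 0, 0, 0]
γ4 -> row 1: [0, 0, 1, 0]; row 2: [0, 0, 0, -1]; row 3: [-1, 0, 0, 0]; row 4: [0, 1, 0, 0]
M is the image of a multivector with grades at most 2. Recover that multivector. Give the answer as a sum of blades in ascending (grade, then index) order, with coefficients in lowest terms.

Method: the blade images are trace-orthogonal — tr(rho(e_A) rho(e_B)^-1) = 4 if A = B and 0 otherwise — and rho(e_A)^-1 = (e_A)^2 * rho(e_A) with (e_A)^2 = +1 or -1, so the coefficient of e_A in the preimage is (e_A)^2 * tr(M rho(e_A))/4.
Nonzero projections over blades of grade <= 2: γ1: (γ1)^2 = +1, tr(M rho(γ1)) = -2, coefficient -1/2; γ14: (γ14)^2 = +1, tr(M rho(γ14)) = -28/3, coefficient -7/3; γ34: (γ34)^2 = -1, tr(M rho(γ34)) = -4, coefficient 1. Every other blade of grade <= 2 projects to 0.
Answer: -1/2*γ1 - 7/3*γ14 + γ34


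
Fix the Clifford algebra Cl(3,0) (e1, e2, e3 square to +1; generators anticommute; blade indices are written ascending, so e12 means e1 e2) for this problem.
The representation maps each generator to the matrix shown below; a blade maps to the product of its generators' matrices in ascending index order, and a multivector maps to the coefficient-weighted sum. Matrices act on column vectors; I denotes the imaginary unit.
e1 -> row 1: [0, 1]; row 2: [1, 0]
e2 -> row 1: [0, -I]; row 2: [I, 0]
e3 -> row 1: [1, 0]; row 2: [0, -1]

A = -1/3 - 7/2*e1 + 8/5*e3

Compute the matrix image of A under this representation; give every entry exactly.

M = (-1/3)*1 + (-7/2)*rho(e1) + (8/5)*rho(e3), summed entrywise (1 is the identity matrix):
Answer: row 1: [19/15, -7/2]; row 2: [-7/2, -29/15]


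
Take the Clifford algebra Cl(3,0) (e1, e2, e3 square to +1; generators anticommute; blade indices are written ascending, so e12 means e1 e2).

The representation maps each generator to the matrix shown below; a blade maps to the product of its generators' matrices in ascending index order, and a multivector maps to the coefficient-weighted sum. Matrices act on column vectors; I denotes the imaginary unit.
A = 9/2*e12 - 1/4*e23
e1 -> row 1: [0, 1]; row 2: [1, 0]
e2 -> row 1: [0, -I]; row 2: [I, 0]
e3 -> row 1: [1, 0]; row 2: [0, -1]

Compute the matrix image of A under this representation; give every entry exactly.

Bivector images (products of the table entries): rho(e12) = rho(e1)rho(e2) = row 1: [I, 0]; row 2: [0, -I]; rho(e23) = rho(e2)rho(e3) = row 1: [0, I]; row 2: [I, 0].
M = (9/2)*rho(e12) + (-1/4)*rho(e23), summed entrywise:
Answer: row 1: [9*I/2, -I/4]; row 2: [-I/4, -9*I/2]


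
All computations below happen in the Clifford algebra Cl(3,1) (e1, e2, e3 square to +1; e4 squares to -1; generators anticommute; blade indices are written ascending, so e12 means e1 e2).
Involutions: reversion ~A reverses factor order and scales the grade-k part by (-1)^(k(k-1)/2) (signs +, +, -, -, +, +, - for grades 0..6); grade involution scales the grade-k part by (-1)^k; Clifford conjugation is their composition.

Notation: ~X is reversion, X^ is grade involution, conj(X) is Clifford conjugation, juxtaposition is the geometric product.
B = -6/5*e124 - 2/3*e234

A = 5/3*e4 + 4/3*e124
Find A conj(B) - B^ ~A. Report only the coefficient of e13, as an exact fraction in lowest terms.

first term: -8/5 + 2*e12 + 8/9*e13 + 10/9*e23
second term: -8/5 - 2*e12 - 8/9*e13 - 10/9*e23
Answer: 16/9


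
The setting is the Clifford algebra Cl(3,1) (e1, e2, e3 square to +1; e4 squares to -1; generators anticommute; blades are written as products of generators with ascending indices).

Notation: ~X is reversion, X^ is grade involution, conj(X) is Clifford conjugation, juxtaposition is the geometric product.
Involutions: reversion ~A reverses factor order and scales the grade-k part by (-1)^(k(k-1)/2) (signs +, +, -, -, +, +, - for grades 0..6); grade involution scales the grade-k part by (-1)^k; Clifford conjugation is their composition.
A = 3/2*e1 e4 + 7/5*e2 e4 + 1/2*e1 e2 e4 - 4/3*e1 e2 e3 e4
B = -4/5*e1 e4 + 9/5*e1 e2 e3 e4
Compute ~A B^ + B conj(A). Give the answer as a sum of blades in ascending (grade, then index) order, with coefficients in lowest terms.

first term: 18/5 - 2/5*e2 + 9/10*e3 - 28/25*e1 e2 + 63/25*e1 e3 - 49/30*e2 e3
second term: 18/5 + 2/5*e2 + 9/10*e3 + 28/25*e1 e2 + 63/25*e1 e3 - 49/30*e2 e3
Answer: 36/5 + 9/5*e3 + 126/25*e1 e3 - 49/15*e2 e3
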